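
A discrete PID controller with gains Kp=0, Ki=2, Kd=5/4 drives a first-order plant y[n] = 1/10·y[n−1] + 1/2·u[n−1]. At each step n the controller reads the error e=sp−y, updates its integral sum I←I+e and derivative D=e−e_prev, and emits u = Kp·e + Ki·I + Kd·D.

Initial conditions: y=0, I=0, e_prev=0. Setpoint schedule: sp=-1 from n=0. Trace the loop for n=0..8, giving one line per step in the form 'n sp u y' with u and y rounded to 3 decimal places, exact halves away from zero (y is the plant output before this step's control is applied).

(exact arithmetic carried between steps; '≈' marks a value shown rounded to 6 d.p. or computed from one; I and e_prev carry over from the previous line; the table rounds u and y to 3 d.p., halves away from zero)
n=0: y=0, sp=-1, e=sp−y=-1; I=-1, D=e−e_prev=-1; u=0·(-1)+2·(-1)+5/4·(-1)=-3.25; next y=1/10·0+1/2·(-3.25)=-1.625
n=1: y=-1.625, sp=-1, e=sp−y=0.625; I=-0.375, D=e−e_prev=1.625; u=0·0.625+2·(-0.375)+5/4·1.625=1.28125; next y=1/10·(-1.625)+1/2·1.28125=0.478125
n=2: y=0.478125, sp=-1, e=sp−y=-1.478125; I=-1.853125, D=e−e_prev=-2.103125; u=0·(-1.478125)+2·(-1.853125)+5/4·(-2.103125)≈-6.335156; next y=1/10·0.478125+1/2·(-6.335156)≈-3.119766
n=3: y≈-3.119766, sp=-1, e=sp−y≈2.119766; I≈0.266641, D=e−e_prev≈3.597891; u=0·2.119766+2·0.266641+5/4·3.597891≈5.030645; next y=1/10·(-3.119766)+1/2·5.030645≈2.203346
n=4: y≈2.203346, sp=-1, e=sp−y≈-3.203346; I≈-2.936705, D=e−e_prev≈-5.323111; u=0·(-3.203346)+2·(-2.936705)+5/4·(-5.323111)≈-12.527299; next y=1/10·2.203346+1/2·(-12.527299)≈-6.043315
n=5: y≈-6.043315, sp=-1, e=sp−y≈5.043315; I≈2.106610, D=e−e_prev≈8.246661; u=0·5.043315+2·2.106610+5/4·8.246661≈14.521546; next y=1/10·(-6.043315)+1/2·14.521546≈6.656441
n=6: y≈6.656441, sp=-1, e=sp−y≈-7.656441; I≈-5.549831, D=e−e_prev≈-12.699757; u=0·(-7.656441)+2·(-5.549831)+5/4·(-12.699757)≈-26.974359; next y=1/10·6.656441+1/2·(-26.974359)≈-12.821535
n=7: y≈-12.821535, sp=-1, e=sp−y≈11.821535; I≈6.271704, D=e−e_prev≈19.477977; u=0·11.821535+2·6.271704+5/4·19.477977≈36.890878; next y=1/10·(-12.821535)+1/2·36.890878≈17.163286
n=8: y≈17.163286, sp=-1, e=sp−y≈-18.163286; I≈-11.891582, D=e−e_prev≈-29.984821; u=0·(-18.163286)+2·(-11.891582)+5/4·(-29.984821)≈-61.264190; next y=1/10·17.163286+1/2·(-61.264190)≈-28.915766

0 -1 -3.250 0.000
1 -1 1.281 -1.625
2 -1 -6.335 0.478
3 -1 5.031 -3.120
4 -1 -12.527 2.203
5 -1 14.522 -6.043
6 -1 -26.974 6.656
7 -1 36.891 -12.822
8 -1 -61.264 17.163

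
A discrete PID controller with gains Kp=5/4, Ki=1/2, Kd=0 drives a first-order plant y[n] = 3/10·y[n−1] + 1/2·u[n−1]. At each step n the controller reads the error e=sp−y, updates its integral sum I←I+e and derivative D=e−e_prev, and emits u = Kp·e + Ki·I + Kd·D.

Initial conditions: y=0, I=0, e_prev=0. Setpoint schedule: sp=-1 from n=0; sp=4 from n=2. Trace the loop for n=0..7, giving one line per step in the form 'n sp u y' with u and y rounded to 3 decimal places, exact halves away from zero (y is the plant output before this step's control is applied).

(exact arithmetic carried between steps; '≈' marks a value shown rounded to 6 d.p. or computed from one; I and e_prev carry over from the previous line; the table rounds u and y to 3 d.p., halves away from zero)
n=0: y=0, sp=-1, e=sp−y=-1; I=-1, D=e−e_prev=-1; u=5/4·(-1)+1/2·(-1)+0·(-1)=-1.75; next y=3/10·0+1/2·(-1.75)=-0.875
n=1: y=-0.875, sp=-1, e=sp−y=-0.125; I=-1.125, D=e−e_prev=0.875; u=5/4·(-0.125)+1/2·(-1.125)+0·0.875=-0.71875; next y=3/10·(-0.875)+1/2·(-0.71875)=-0.621875
n=2: y=-0.621875, sp=4, e=sp−y=4.621875; I=3.496875, D=e−e_prev=4.746875; u=5/4·4.621875+1/2·3.496875+0·4.746875≈7.525781; next y=3/10·(-0.621875)+1/2·7.525781≈3.576328
n=3: y≈3.576328, sp=4, e=sp−y≈0.423672; I≈3.920547, D=e−e_prev≈-4.198203; u=5/4·0.423672+1/2·3.920547+0·(-4.198203)≈2.489863; next y=3/10·3.576328+1/2·2.489863≈2.317830
n=4: y≈2.317830, sp=4, e=sp−y≈1.682170; I≈5.602717, D=e−e_prev≈1.258498; u=5/4·1.682170+1/2·5.602717+0·1.258498≈4.904071; next y=3/10·2.317830+1/2·4.904071≈3.147384
n=5: y≈3.147384, sp=4, e=sp−y≈0.852616; I≈6.455332, D=e−e_prev≈-0.829554; u=5/4·0.852616+1/2·6.455332+0·(-0.829554)≈4.293436; next y=3/10·3.147384+1/2·4.293436≈3.090933
n=6: y≈3.090933, sp=4, e=sp−y≈0.909067; I≈7.364399, D=e−e_prev≈0.056451; u=5/4·0.909067+1/2·7.364399+0·0.056451≈4.818533; next y=3/10·3.090933+1/2·4.818533≈3.336547
n=7: y≈3.336547, sp=4, e=sp−y≈0.663453; I≈8.027853, D=e−e_prev≈-0.245613; u=5/4·0.663453+1/2·8.027853+0·(-0.245613)≈4.843243; next y=3/10·3.336547+1/2·4.843243≈3.422586

0 -1 -1.750 0.000
1 -1 -0.719 -0.875
2 4 7.526 -0.622
3 4 2.490 3.576
4 4 4.904 2.318
5 4 4.293 3.147
6 4 4.819 3.091
7 4 4.843 3.337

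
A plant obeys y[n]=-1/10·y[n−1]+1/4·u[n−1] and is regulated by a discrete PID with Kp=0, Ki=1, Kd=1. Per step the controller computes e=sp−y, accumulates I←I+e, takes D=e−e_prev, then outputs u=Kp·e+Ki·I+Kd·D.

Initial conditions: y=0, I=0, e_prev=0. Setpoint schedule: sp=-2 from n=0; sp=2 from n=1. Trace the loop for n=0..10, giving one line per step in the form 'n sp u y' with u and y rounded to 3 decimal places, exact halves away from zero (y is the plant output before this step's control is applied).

(exact arithmetic carried between steps; '≈' marks a value shown rounded to 6 d.p. or computed from one; I and e_prev carry over from the previous line; the table rounds u and y to 3 d.p., halves away from zero)
n=0: y=0, sp=-2, e=sp−y=-2; I=-2, D=e−e_prev=-2; u=0·(-2)+1·(-2)+1·(-2)=-4; next y=-1/10·0+1/4·(-4)=-1
n=1: y=-1, sp=2, e=sp−y=3; I=1, D=e−e_prev=5; u=0·3+1·1+1·5=6; next y=-1/10·(-1)+1/4·6=1.6
n=2: y=1.6, sp=2, e=sp−y=0.4; I=1.4, D=e−e_prev=-2.6; u=0·0.4+1·1.4+1·(-2.6)=-1.2; next y=-1/10·1.6+1/4·(-1.2)=-0.46
n=3: y=-0.46, sp=2, e=sp−y=2.46; I=3.86, D=e−e_prev=2.06; u=0·2.46+1·3.86+1·2.06=5.92; next y=-1/10·(-0.46)+1/4·5.92=1.526
n=4: y=1.526, sp=2, e=sp−y=0.474; I=4.334, D=e−e_prev=-1.986; u=0·0.474+1·4.334+1·(-1.986)=2.348; next y=-1/10·1.526+1/4·2.348=0.4344
n=5: y=0.4344, sp=2, e=sp−y=1.5656; I=5.8996, D=e−e_prev=1.0916; u=0·1.5656+1·5.8996+1·1.0916=6.9912; next y=-1/10·0.4344+1/4·6.9912=1.70436
n=6: y=1.70436, sp=2, e=sp−y=0.29564; I=6.19524, D=e−e_prev=-1.26996; u=0·0.29564+1·6.19524+1·(-1.26996)=4.92528; next y=-1/10·1.70436+1/4·4.92528=1.060884
n=7: y=1.060884, sp=2, e=sp−y=0.939116; I=7.134356, D=e−e_prev=0.643476; u=0·0.939116+1·7.134356+1·0.643476=7.777832; next y=-1/10·1.060884+1/4·7.777832≈1.838370
n=8: y≈1.838370, sp=2, e=sp−y≈0.161630; I≈7.295986, D=e−e_prev≈-0.777486; u=0·0.161630+1·7.295986+1·(-0.777486)≈6.518501; next y=-1/10·1.838370+1/4·6.518501≈1.445788
n=9: y≈1.445788, sp=2, e=sp−y≈0.554212; I≈7.850198, D=e−e_prev≈0.392581; u=0·0.554212+1·7.850198+1·0.392581≈8.242780; next y=-1/10·1.445788+1/4·8.242780≈1.916116
n=10: y≈1.916116, sp=2, e=sp−y≈0.083884; I≈7.934082, D=e−e_prev≈-0.470328; u=0·0.083884+1·7.934082+1·(-0.470328)≈7.463754; next y=-1/10·1.916116+1/4·7.463754≈1.674327

0 -2 -4.000 0.000
1 2 6.000 -1.000
2 2 -1.200 1.600
3 2 5.920 -0.460
4 2 2.348 1.526
5 2 6.991 0.434
6 2 4.925 1.704
7 2 7.778 1.061
8 2 6.519 1.838
9 2 8.243 1.446
10 2 7.464 1.916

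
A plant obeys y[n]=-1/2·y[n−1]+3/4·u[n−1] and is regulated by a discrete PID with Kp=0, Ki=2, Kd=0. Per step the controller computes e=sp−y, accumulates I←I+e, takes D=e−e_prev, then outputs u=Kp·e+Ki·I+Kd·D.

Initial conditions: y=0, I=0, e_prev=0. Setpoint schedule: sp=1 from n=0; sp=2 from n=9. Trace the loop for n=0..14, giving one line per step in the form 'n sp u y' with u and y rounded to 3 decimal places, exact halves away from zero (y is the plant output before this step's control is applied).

(exact arithmetic carried between steps; '≈' marks a value shown rounded to 6 d.p. or computed from one; I and e_prev carry over from the previous line; the table rounds u and y to 3 d.p., halves away from zero)
n=0: y=0, sp=1, e=sp−y=1; I=1, D=e−e_prev=1; u=0·1+2·1+0·1=2; next y=-1/2·0+3/4·2=1.5
n=1: y=1.5, sp=1, e=sp−y=-0.5; I=0.5, D=e−e_prev=-1.5; u=0·(-0.5)+2·0.5+0·(-1.5)=1; next y=-1/2·1.5+3/4·1=0
n=2: y=0, sp=1, e=sp−y=1; I=1.5, D=e−e_prev=1.5; u=0·1+2·1.5+0·1.5=3; next y=-1/2·0+3/4·3=2.25
n=3: y=2.25, sp=1, e=sp−y=-1.25; I=0.25, D=e−e_prev=-2.25; u=0·(-1.25)+2·0.25+0·(-2.25)=0.5; next y=-1/2·2.25+3/4·0.5=-0.75
n=4: y=-0.75, sp=1, e=sp−y=1.75; I=2, D=e−e_prev=3; u=0·1.75+2·2+0·3=4; next y=-1/2·(-0.75)+3/4·4=3.375
n=5: y=3.375, sp=1, e=sp−y=-2.375; I=-0.375, D=e−e_prev=-4.125; u=0·(-2.375)+2·(-0.375)+0·(-4.125)=-0.75; next y=-1/2·3.375+3/4·(-0.75)=-2.25
n=6: y=-2.25, sp=1, e=sp−y=3.25; I=2.875, D=e−e_prev=5.625; u=0·3.25+2·2.875+0·5.625=5.75; next y=-1/2·(-2.25)+3/4·5.75=5.4375
n=7: y=5.4375, sp=1, e=sp−y=-4.4375; I=-1.5625, D=e−e_prev=-7.6875; u=0·(-4.4375)+2·(-1.5625)+0·(-7.6875)=-3.125; next y=-1/2·5.4375+3/4·(-3.125)=-5.0625
n=8: y=-5.0625, sp=1, e=sp−y=6.0625; I=4.5, D=e−e_prev=10.5; u=0·6.0625+2·4.5+0·10.5=9; next y=-1/2·(-5.0625)+3/4·9=9.28125
n=9: y=9.28125, sp=2, e=sp−y=-7.28125; I=-2.78125, D=e−e_prev=-13.34375; u=0·(-7.28125)+2·(-2.78125)+0·(-13.34375)=-5.5625; next y=-1/2·9.28125+3/4·(-5.5625)=-8.8125
n=10: y=-8.8125, sp=2, e=sp−y=10.8125; I=8.03125, D=e−e_prev=18.09375; u=0·10.8125+2·8.03125+0·18.09375=16.0625; next y=-1/2·(-8.8125)+3/4·16.0625=16.453125
n=11: y=16.453125, sp=2, e=sp−y=-14.453125; I=-6.421875, D=e−e_prev=-25.265625; u=0·(-14.453125)+2·(-6.421875)+0·(-25.265625)=-12.84375; next y=-1/2·16.453125+3/4·(-12.84375)=-17.859375
n=12: y=-17.859375, sp=2, e=sp−y=19.859375; I=13.4375, D=e−e_prev=34.3125; u=0·19.859375+2·13.4375+0·34.3125=26.875; next y=-1/2·(-17.859375)+3/4·26.875≈29.085938
n=13: y≈29.085938, sp=2, e=sp−y≈-27.085938; I≈-13.648438, D=e−e_prev≈-46.945313; u=0·(-27.085938)+2·(-13.648438)+0·(-46.945313)≈-27.296875; next y=-1/2·29.085938+3/4·(-27.296875)≈-35.015625
n=14: y=-35.015625, sp=2, e=sp−y=37.015625; I≈23.367188, D=e−e_prev≈64.101563; u=0·37.015625+2·23.367188+0·64.101563≈46.734375; next y=-1/2·(-35.015625)+3/4·46.734375≈52.558594

0 1 2.000 0.000
1 1 1.000 1.500
2 1 3.000 0.000
3 1 0.500 2.250
4 1 4.000 -0.750
5 1 -0.750 3.375
6 1 5.750 -2.250
7 1 -3.125 5.438
8 1 9.000 -5.063
9 2 -5.563 9.281
10 2 16.063 -8.813
11 2 -12.844 16.453
12 2 26.875 -17.859
13 2 -27.297 29.086
14 2 46.734 -35.016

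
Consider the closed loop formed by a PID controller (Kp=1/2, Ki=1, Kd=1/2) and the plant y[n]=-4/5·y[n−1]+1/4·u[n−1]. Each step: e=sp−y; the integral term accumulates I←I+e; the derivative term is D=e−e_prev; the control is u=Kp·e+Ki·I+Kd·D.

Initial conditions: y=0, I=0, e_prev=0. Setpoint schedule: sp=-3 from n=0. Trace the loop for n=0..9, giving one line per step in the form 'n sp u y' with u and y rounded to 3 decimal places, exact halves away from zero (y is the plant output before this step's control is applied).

0 -3 -6.000 0.000
1 -3 -4.500 -1.500
2 -3 -9.900 0.075
3 -3 -6.968 -2.535
4 -3 -14.380 0.286
5 -3 -8.035 -3.824
6 -3 -19.015 1.050
7 -3 -7.340 -5.594
8 -3 -24.536 2.640
9 -3 -4.287 -8.246

(exact arithmetic carried between steps; '≈' marks a value shown rounded to 6 d.p. or computed from one; I and e_prev carry over from the previous line; the table rounds u and y to 3 d.p., halves away from zero)
n=0: y=0, sp=-3, e=sp−y=-3; I=-3, D=e−e_prev=-3; u=1/2·(-3)+1·(-3)+1/2·(-3)=-6; next y=-4/5·0+1/4·(-6)=-1.5
n=1: y=-1.5, sp=-3, e=sp−y=-1.5; I=-4.5, D=e−e_prev=1.5; u=1/2·(-1.5)+1·(-4.5)+1/2·1.5=-4.5; next y=-4/5·(-1.5)+1/4·(-4.5)=0.075
n=2: y=0.075, sp=-3, e=sp−y=-3.075; I=-7.575, D=e−e_prev=-1.575; u=1/2·(-3.075)+1·(-7.575)+1/2·(-1.575)=-9.9; next y=-4/5·0.075+1/4·(-9.9)=-2.535
n=3: y=-2.535, sp=-3, e=sp−y=-0.465; I=-8.04, D=e−e_prev=2.61; u=1/2·(-0.465)+1·(-8.04)+1/2·2.61=-6.9675; next y=-4/5·(-2.535)+1/4·(-6.9675)=0.286125
n=4: y=0.286125, sp=-3, e=sp−y=-3.286125; I=-11.326125, D=e−e_prev=-2.821125; u=1/2·(-3.286125)+1·(-11.326125)+1/2·(-2.821125)=-14.37975; next y=-4/5·0.286125+1/4·(-14.37975)≈-3.823838
n=5: y≈-3.823838, sp=-3, e=sp−y≈0.823838; I≈-10.502288, D=e−e_prev≈4.109963; u=1/2·0.823838+1·(-10.502288)+1/2·4.109963≈-8.035388; next y=-4/5·(-3.823838)+1/4·(-8.035388)≈1.050223
n=6: y≈1.050223, sp=-3, e=sp−y≈-4.050223; I≈-14.552511, D=e−e_prev≈-4.874061; u=1/2·(-4.050223)+1·(-14.552511)+1/2·(-4.874061)≈-19.014653; next y=-4/5·1.050223+1/4·(-19.014653)≈-5.593842
n=7: y≈-5.593842, sp=-3, e=sp−y≈2.593842; I≈-11.958669, D=e−e_prev≈6.644065; u=1/2·2.593842+1·(-11.958669)+1/2·6.644065≈-7.339716; next y=-4/5·(-5.593842)+1/4·(-7.339716)≈2.640144
n=8: y≈2.640144, sp=-3, e=sp−y≈-5.640144; I≈-17.598813, D=e−e_prev≈-8.233986; u=1/2·(-5.640144)+1·(-17.598813)+1/2·(-8.233986)≈-24.535879; next y=-4/5·2.640144+1/4·(-24.535879)≈-8.246085
n=9: y≈-8.246085, sp=-3, e=sp−y≈5.246085; I≈-12.352728, D=e−e_prev≈10.886229; u=1/2·5.246085+1·(-12.352728)+1/2·10.886229≈-4.286571; next y=-4/5·(-8.246085)+1/4·(-4.286571)≈5.525225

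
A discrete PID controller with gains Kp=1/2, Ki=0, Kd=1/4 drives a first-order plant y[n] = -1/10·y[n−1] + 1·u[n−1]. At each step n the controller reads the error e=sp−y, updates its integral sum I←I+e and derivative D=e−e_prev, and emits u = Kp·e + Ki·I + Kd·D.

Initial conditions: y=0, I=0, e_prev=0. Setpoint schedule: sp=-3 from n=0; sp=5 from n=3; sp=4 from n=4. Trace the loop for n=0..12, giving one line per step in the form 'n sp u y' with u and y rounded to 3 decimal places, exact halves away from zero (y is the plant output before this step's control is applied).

0 -3 -2.250 0.000
1 -3 0.188 -2.250
2 -3 -2.372 0.413
3 5 6.413 -2.413
4 4 -3.844 6.654
5 4 7.046 -4.509
6 4 -4.750 7.497
7 4 7.999 -5.499
8 4 -5.786 8.549
9 4 9.118 -6.641
10 4 -6.997 9.782
11 4 10.427 -7.975
12 4 -8.412 11.224

(exact arithmetic carried between steps; '≈' marks a value shown rounded to 6 d.p. or computed from one; I and e_prev carry over from the previous line; the table rounds u and y to 3 d.p., halves away from zero)
n=0: y=0, sp=-3, e=sp−y=-3; I=-3, D=e−e_prev=-3; u=1/2·(-3)+0·(-3)+1/4·(-3)=-2.25; next y=-1/10·0+1·(-2.25)=-2.25
n=1: y=-2.25, sp=-3, e=sp−y=-0.75; I=-3.75, D=e−e_prev=2.25; u=1/2·(-0.75)+0·(-3.75)+1/4·2.25=0.1875; next y=-1/10·(-2.25)+1·0.1875=0.4125
n=2: y=0.4125, sp=-3, e=sp−y=-3.4125; I=-7.1625, D=e−e_prev=-2.6625; u=1/2·(-3.4125)+0·(-7.1625)+1/4·(-2.6625)=-2.371875; next y=-1/10·0.4125+1·(-2.371875)=-2.413125
n=3: y=-2.413125, sp=5, e=sp−y=7.413125; I=0.250625, D=e−e_prev=10.825625; u=1/2·7.413125+0·0.250625+1/4·10.825625≈6.412969; next y=-1/10·(-2.413125)+1·6.412969≈6.654281
n=4: y≈6.654281, sp=4, e=sp−y≈-2.654281; I≈-2.403656, D=e−e_prev≈-10.067406; u=1/2·(-2.654281)+0·(-2.403656)+1/4·(-10.067406)≈-3.843992; next y=-1/10·6.654281+1·(-3.843992)≈-4.509420
n=5: y≈-4.509420, sp=4, e=sp−y≈8.509420; I≈6.105764, D=e−e_prev≈11.163702; u=1/2·8.509420+0·6.105764+1/4·11.163702≈7.045636; next y=-1/10·(-4.509420)+1·7.045636≈7.496578
n=6: y≈7.496578, sp=4, e=sp−y≈-3.496578; I≈2.609186, D=e−e_prev≈-12.005998; u=1/2·(-3.496578)+0·2.609186+1/4·(-12.005998)≈-4.749788; next y=-1/10·7.496578+1·(-4.749788)≈-5.499446
n=7: y≈-5.499446, sp=4, e=sp−y≈9.499446; I≈12.108633, D=e−e_prev≈12.996024; u=1/2·9.499446+0·12.108633+1/4·12.996024≈7.998729; next y=-1/10·(-5.499446)+1·7.998729≈8.548674
n=8: y≈8.548674, sp=4, e=sp−y≈-4.548674; I≈7.559959, D=e−e_prev≈-14.048120; u=1/2·(-4.548674)+0·7.559959+1/4·(-14.048120)≈-5.786367; next y=-1/10·8.548674+1·(-5.786367)≈-6.641234
n=9: y≈-6.641234, sp=4, e=sp−y≈10.641234; I≈18.201193, D=e−e_prev≈15.189908; u=1/2·10.641234+0·18.201193+1/4·15.189908≈9.118094; next y=-1/10·(-6.641234)+1·9.118094≈9.782217
n=10: y≈9.782217, sp=4, e=sp−y≈-5.782217; I≈12.418976, D=e−e_prev≈-16.423451; u=1/2·(-5.782217)+0·12.418976+1/4·(-16.423451)≈-6.996971; next y=-1/10·9.782217+1·(-6.996971)≈-7.975193
n=11: y≈-7.975193, sp=4, e=sp−y≈11.975193; I≈24.394169, D=e−e_prev≈17.757410; u=1/2·11.975193+0·24.394169+1/4·17.757410≈10.426949; next y=-1/10·(-7.975193)+1·10.426949≈11.224469
n=12: y≈11.224469, sp=4, e=sp−y≈-7.224469; I≈17.169700, D=e−e_prev≈-19.199662; u=1/2·(-7.224469)+0·17.169700+1/4·(-19.199662)≈-8.412150; next y=-1/10·11.224469+1·(-8.412150)≈-9.534597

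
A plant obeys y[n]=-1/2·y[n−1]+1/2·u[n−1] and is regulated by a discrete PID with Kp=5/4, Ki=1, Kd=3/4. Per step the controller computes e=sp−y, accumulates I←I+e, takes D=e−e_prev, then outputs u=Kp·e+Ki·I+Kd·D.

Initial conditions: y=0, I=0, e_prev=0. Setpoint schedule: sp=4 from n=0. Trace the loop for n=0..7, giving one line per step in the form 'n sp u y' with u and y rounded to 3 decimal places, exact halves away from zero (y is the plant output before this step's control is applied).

0 4 12.000 0.000
1 4 -5.000 6.000
2 4 32.000 -5.500
3 4 -39.875 18.750
4 4 107.750 -29.313
5 4 -188.516 68.531
6 4 411.500 -128.523
7 4 -799.373 270.012

(exact arithmetic carried between steps; '≈' marks a value shown rounded to 6 d.p. or computed from one; I and e_prev carry over from the previous line; the table rounds u and y to 3 d.p., halves away from zero)
n=0: y=0, sp=4, e=sp−y=4; I=4, D=e−e_prev=4; u=5/4·4+1·4+3/4·4=12; next y=-1/2·0+1/2·12=6
n=1: y=6, sp=4, e=sp−y=-2; I=2, D=e−e_prev=-6; u=5/4·(-2)+1·2+3/4·(-6)=-5; next y=-1/2·6+1/2·(-5)=-5.5
n=2: y=-5.5, sp=4, e=sp−y=9.5; I=11.5, D=e−e_prev=11.5; u=5/4·9.5+1·11.5+3/4·11.5=32; next y=-1/2·(-5.5)+1/2·32=18.75
n=3: y=18.75, sp=4, e=sp−y=-14.75; I=-3.25, D=e−e_prev=-24.25; u=5/4·(-14.75)+1·(-3.25)+3/4·(-24.25)=-39.875; next y=-1/2·18.75+1/2·(-39.875)=-29.3125
n=4: y=-29.3125, sp=4, e=sp−y=33.3125; I=30.0625, D=e−e_prev=48.0625; u=5/4·33.3125+1·30.0625+3/4·48.0625=107.75; next y=-1/2·(-29.3125)+1/2·107.75=68.53125
n=5: y=68.53125, sp=4, e=sp−y=-64.53125; I=-34.46875, D=e−e_prev=-97.84375; u=5/4·(-64.53125)+1·(-34.46875)+3/4·(-97.84375)=-188.515625; next y=-1/2·68.53125+1/2·(-188.515625)≈-128.523438
n=6: y≈-128.523438, sp=4, e=sp−y≈132.523438; I≈98.054688, D=e−e_prev≈197.054688; u=5/4·132.523438+1·98.054688+3/4·197.054688≈411.5; next y=-1/2·(-128.523438)+1/2·411.5≈270.011719
n=7: y≈270.011719, sp=4, e=sp−y≈-266.011719; I≈-167.957031, D=e−e_prev≈-398.535156; u=5/4·(-266.011719)+1·(-167.957031)+3/4·(-398.535156)≈-799.373047; next y=-1/2·270.011719+1/2·(-799.373047)≈-534.692383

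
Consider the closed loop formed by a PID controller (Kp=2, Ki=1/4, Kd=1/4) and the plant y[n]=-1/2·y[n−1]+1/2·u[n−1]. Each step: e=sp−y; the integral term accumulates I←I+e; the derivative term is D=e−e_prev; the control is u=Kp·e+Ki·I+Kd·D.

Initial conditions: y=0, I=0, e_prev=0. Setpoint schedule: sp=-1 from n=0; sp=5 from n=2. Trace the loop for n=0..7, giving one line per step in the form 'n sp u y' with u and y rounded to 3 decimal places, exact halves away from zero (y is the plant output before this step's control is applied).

0 -1 -2.500 0.000
1 -1 0.625 -1.250
2 5 9.906 0.938
3 5 1.102 4.484
4 5 17.557 -1.691
5 5 -10.603 9.624
6 5 40.414 -10.114
7 5 -49.185 25.264

(exact arithmetic carried between steps; '≈' marks a value shown rounded to 6 d.p. or computed from one; I and e_prev carry over from the previous line; the table rounds u and y to 3 d.p., halves away from zero)
n=0: y=0, sp=-1, e=sp−y=-1; I=-1, D=e−e_prev=-1; u=2·(-1)+1/4·(-1)+1/4·(-1)=-2.5; next y=-1/2·0+1/2·(-2.5)=-1.25
n=1: y=-1.25, sp=-1, e=sp−y=0.25; I=-0.75, D=e−e_prev=1.25; u=2·0.25+1/4·(-0.75)+1/4·1.25=0.625; next y=-1/2·(-1.25)+1/2·0.625=0.9375
n=2: y=0.9375, sp=5, e=sp−y=4.0625; I=3.3125, D=e−e_prev=3.8125; u=2·4.0625+1/4·3.3125+1/4·3.8125=9.90625; next y=-1/2·0.9375+1/2·9.90625=4.484375
n=3: y=4.484375, sp=5, e=sp−y=0.515625; I=3.828125, D=e−e_prev=-3.546875; u=2·0.515625+1/4·3.828125+1/4·(-3.546875)≈1.101563; next y=-1/2·4.484375+1/2·1.101563≈-1.691406
n=4: y≈-1.691406, sp=5, e=sp−y≈6.691406; I≈10.519531, D=e−e_prev≈6.175781; u=2·6.691406+1/4·10.519531+1/4·6.175781≈17.556641; next y=-1/2·(-1.691406)+1/2·17.556641≈9.624023
n=5: y≈9.624023, sp=5, e=sp−y≈-4.624023; I≈5.895508, D=e−e_prev≈-11.315430; u=2·(-4.624023)+1/4·5.895508+1/4·(-11.315430)≈-10.603027; next y=-1/2·9.624023+1/2·(-10.603027)≈-10.113525
n=6: y≈-10.113525, sp=5, e=sp−y≈15.113525; I≈21.009033, D=e−e_prev≈19.737549; u=2·15.113525+1/4·21.009033+1/4·19.737549≈40.413696; next y=-1/2·(-10.113525)+1/2·40.413696≈25.263611
n=7: y≈25.263611, sp=5, e=sp−y≈-20.263611; I≈0.745422, D=e−e_prev≈-35.377136; u=2·(-20.263611)+1/4·0.745422+1/4·(-35.377136)≈-49.185150; next y=-1/2·25.263611+1/2·(-49.185150)≈-37.224380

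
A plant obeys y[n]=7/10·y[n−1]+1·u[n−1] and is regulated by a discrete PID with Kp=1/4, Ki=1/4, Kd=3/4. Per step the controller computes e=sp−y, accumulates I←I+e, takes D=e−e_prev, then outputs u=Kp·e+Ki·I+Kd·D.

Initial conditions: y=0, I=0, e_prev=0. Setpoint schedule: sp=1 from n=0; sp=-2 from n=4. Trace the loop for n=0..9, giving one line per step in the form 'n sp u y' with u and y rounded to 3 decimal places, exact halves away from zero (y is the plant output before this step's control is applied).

(exact arithmetic carried between steps; '≈' marks a value shown rounded to 6 d.p. or computed from one; I and e_prev carry over from the previous line; the table rounds u and y to 3 d.p., halves away from zero)
n=0: y=0, sp=1, e=sp−y=1; I=1, D=e−e_prev=1; u=1/4·1+1/4·1+3/4·1=1.25; next y=7/10·0+1·1.25=1.25
n=1: y=1.25, sp=1, e=sp−y=-0.25; I=0.75, D=e−e_prev=-1.25; u=1/4·(-0.25)+1/4·0.75+3/4·(-1.25)=-0.8125; next y=7/10·1.25+1·(-0.8125)=0.0625
n=2: y=0.0625, sp=1, e=sp−y=0.9375; I=1.6875, D=e−e_prev=1.1875; u=1/4·0.9375+1/4·1.6875+3/4·1.1875=1.546875; next y=7/10·0.0625+1·1.546875=1.590625
n=3: y=1.590625, sp=1, e=sp−y=-0.590625; I=1.096875, D=e−e_prev=-1.528125; u=1/4·(-0.590625)+1/4·1.096875+3/4·(-1.528125)≈-1.019531; next y=7/10·1.590625+1·(-1.019531)≈0.093906
n=4: y≈0.093906, sp=-2, e=sp−y≈-2.093906; I≈-0.997031, D=e−e_prev≈-1.503281; u=1/4·(-2.093906)+1/4·(-0.997031)+3/4·(-1.503281)≈-1.900195; next y=7/10·0.093906+1·(-1.900195)≈-1.834461
n=5: y≈-1.834461, sp=-2, e=sp−y≈-0.165539; I≈-1.162570, D=e−e_prev≈1.928367; u=1/4·(-0.165539)+1/4·(-1.162570)+3/4·1.928367≈1.114248; next y=7/10·(-1.834461)+1·1.114248≈-0.169875
n=6: y≈-0.169875, sp=-2, e=sp−y≈-1.830125; I≈-2.992696, D=e−e_prev≈-1.664586; u=1/4·(-1.830125)+1/4·(-2.992696)+3/4·(-1.664586)≈-2.454145; next y=7/10·(-0.169875)+1·(-2.454145)≈-2.573057
n=7: y≈-2.573057, sp=-2, e=sp−y≈0.573057; I≈-2.419638, D=e−e_prev≈2.403183; u=1/4·0.573057+1/4·(-2.419638)+3/4·2.403183≈1.340742; next y=7/10·(-2.573057)+1·1.340742≈-0.460398
n=8: y≈-0.460398, sp=-2, e=sp−y≈-1.539602; I≈-3.959240, D=e−e_prev≈-2.112659; u=1/4·(-1.539602)+1/4·(-3.959240)+3/4·(-2.112659)≈-2.959205; next y=7/10·(-0.460398)+1·(-2.959205)≈-3.281483
n=9: y≈-3.281483, sp=-2, e=sp−y≈1.281483; I≈-2.677757, D=e−e_prev≈2.821085; u=1/4·1.281483+1/4·(-2.677757)+3/4·2.821085≈1.766745; next y=7/10·(-3.281483)+1·1.766745≈-0.530293

0 1 1.250 0.000
1 1 -0.813 1.250
2 1 1.547 0.063
3 1 -1.020 1.591
4 -2 -1.900 0.094
5 -2 1.114 -1.834
6 -2 -2.454 -0.170
7 -2 1.341 -2.573
8 -2 -2.959 -0.460
9 -2 1.767 -3.281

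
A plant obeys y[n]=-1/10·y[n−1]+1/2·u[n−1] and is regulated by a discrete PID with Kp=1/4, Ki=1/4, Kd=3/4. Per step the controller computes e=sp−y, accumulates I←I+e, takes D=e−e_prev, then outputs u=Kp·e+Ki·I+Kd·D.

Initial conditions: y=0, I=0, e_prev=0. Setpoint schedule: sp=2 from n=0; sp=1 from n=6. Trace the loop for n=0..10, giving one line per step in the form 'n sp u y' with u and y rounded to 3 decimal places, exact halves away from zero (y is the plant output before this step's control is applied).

0 2 2.500 0.000
1 2 -0.063 1.250
2 2 2.820 -0.156
3 2 0.327 1.426
4 2 3.413 0.021
5 2 0.750 1.705
6 1 2.711 0.205
7 1 1.122 1.335
8 1 3.021 0.427
9 1 1.183 1.468
10 1 3.125 0.445

(exact arithmetic carried between steps; '≈' marks a value shown rounded to 6 d.p. or computed from one; I and e_prev carry over from the previous line; the table rounds u and y to 3 d.p., halves away from zero)
n=0: y=0, sp=2, e=sp−y=2; I=2, D=e−e_prev=2; u=1/4·2+1/4·2+3/4·2=2.5; next y=-1/10·0+1/2·2.5=1.25
n=1: y=1.25, sp=2, e=sp−y=0.75; I=2.75, D=e−e_prev=-1.25; u=1/4·0.75+1/4·2.75+3/4·(-1.25)=-0.0625; next y=-1/10·1.25+1/2·(-0.0625)=-0.15625
n=2: y=-0.15625, sp=2, e=sp−y=2.15625; I=4.90625, D=e−e_prev=1.40625; u=1/4·2.15625+1/4·4.90625+3/4·1.40625≈2.820313; next y=-1/10·(-0.15625)+1/2·2.820313≈1.425781
n=3: y≈1.425781, sp=2, e=sp−y≈0.574219; I≈5.480469, D=e−e_prev≈-1.582031; u=1/4·0.574219+1/4·5.480469+3/4·(-1.582031)≈0.327148; next y=-1/10·1.425781+1/2·0.327148≈0.020996
n=4: y≈0.020996, sp=2, e=sp−y≈1.979004; I≈7.459473, D=e−e_prev≈1.404785; u=1/4·1.979004+1/4·7.459473+3/4·1.404785≈3.413208; next y=-1/10·0.020996+1/2·3.413208≈1.704504
n=5: y≈1.704504, sp=2, e=sp−y≈0.295496; I≈7.754968, D=e−e_prev≈-1.683508; u=1/4·0.295496+1/4·7.754968+3/4·(-1.683508)≈0.749985; next y=-1/10·1.704504+1/2·0.749985≈0.204542
n=6: y≈0.204542, sp=1, e=sp−y≈0.795458; I≈8.550426, D=e−e_prev≈0.499962; u=1/4·0.795458+1/4·8.550426+3/4·0.499962≈2.711443; next y=-1/10·0.204542+1/2·2.711443≈1.335267
n=7: y≈1.335267, sp=1, e=sp−y≈-0.335267; I≈8.215159, D=e−e_prev≈-1.130725; u=1/4·(-0.335267)+1/4·8.215159+3/4·(-1.130725)≈1.121929; next y=-1/10·1.335267+1/2·1.121929≈0.427438
n=8: y≈0.427438, sp=1, e=sp−y≈0.572562; I≈8.787721, D=e−e_prev≈0.907830; u=1/4·0.572562+1/4·8.787721+3/4·0.907830≈3.020943; next y=-1/10·0.427438+1/2·3.020943≈1.467728
n=9: y≈1.467728, sp=1, e=sp−y≈-0.467728; I≈8.319994, D=e−e_prev≈-1.040290; u=1/4·(-0.467728)+1/4·8.319994+3/4·(-1.040290)≈1.182849; next y=-1/10·1.467728+1/2·1.182849≈0.444652
n=10: y≈0.444652, sp=1, e=sp−y≈0.555348; I≈8.875342, D=e−e_prev≈1.023076; u=1/4·0.555348+1/4·8.875342+3/4·1.023076≈3.124980; next y=-1/10·0.444652+1/2·3.124980≈1.518025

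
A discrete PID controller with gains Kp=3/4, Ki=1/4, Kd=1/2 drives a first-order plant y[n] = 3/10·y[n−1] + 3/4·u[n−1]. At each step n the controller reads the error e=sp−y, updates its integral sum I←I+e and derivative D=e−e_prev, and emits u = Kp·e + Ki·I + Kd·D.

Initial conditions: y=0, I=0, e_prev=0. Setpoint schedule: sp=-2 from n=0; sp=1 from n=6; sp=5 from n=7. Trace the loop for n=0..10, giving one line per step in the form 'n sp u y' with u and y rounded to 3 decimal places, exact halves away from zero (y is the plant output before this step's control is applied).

(exact arithmetic carried between steps; '≈' marks a value shown rounded to 6 d.p. or computed from one; I and e_prev carry over from the previous line; the table rounds u and y to 3 d.p., halves away from zero)
n=0: y=0, sp=-2, e=sp−y=-2; I=-2, D=e−e_prev=-2; u=3/4·(-2)+1/4·(-2)+1/2·(-2)=-3; next y=3/10·0+3/4·(-3)=-2.25
n=1: y=-2.25, sp=-2, e=sp−y=0.25; I=-1.75, D=e−e_prev=2.25; u=3/4·0.25+1/4·(-1.75)+1/2·2.25=0.875; next y=3/10·(-2.25)+3/4·0.875=-0.01875
n=2: y=-0.01875, sp=-2, e=sp−y=-1.98125; I=-3.73125, D=e−e_prev=-2.23125; u=3/4·(-1.98125)+1/4·(-3.73125)+1/2·(-2.23125)=-3.534375; next y=3/10·(-0.01875)+3/4·(-3.534375)≈-2.656406
n=3: y≈-2.656406, sp=-2, e=sp−y≈0.656406; I≈-3.074844, D=e−e_prev≈2.637656; u=3/4·0.656406+1/4·(-3.074844)+1/2·2.637656≈1.042422; next y=3/10·(-2.656406)+3/4·1.042422≈-0.015105
n=4: y≈-0.015105, sp=-2, e=sp−y≈-1.984895; I≈-5.059738, D=e−e_prev≈-2.641301; u=3/4·(-1.984895)+1/4·(-5.059738)+1/2·(-2.641301)≈-4.074256; next y=3/10·(-0.015105)+3/4·(-4.074256)≈-3.060224
n=5: y≈-3.060224, sp=-2, e=sp−y≈1.060224; I≈-3.999515, D=e−e_prev≈3.045118; u=3/4·1.060224+1/4·(-3.999515)+1/2·3.045118≈1.317848; next y=3/10·(-3.060224)+3/4·1.317848≈0.070319
n=6: y≈0.070319, sp=1, e=sp−y≈0.929681; I≈-3.069834, D=e−e_prev≈-0.130542; u=3/4·0.929681+1/4·(-3.069834)+1/2·(-0.130542)≈-0.135469; next y=3/10·0.070319+3/4·(-0.135469)≈-0.080506
n=7: y≈-0.080506, sp=5, e=sp−y≈5.080506; I≈2.010672, D=e−e_prev≈4.150825; u=3/4·5.080506+1/4·2.010672+1/2·4.150825≈6.388460; next y=3/10·(-0.080506)+3/4·6.388460≈4.767193
n=8: y≈4.767193, sp=5, e=sp−y≈0.232807; I≈2.243479, D=e−e_prev≈-4.847699; u=3/4·0.232807+1/4·2.243479+1/2·(-4.847699)≈-1.688375; next y=3/10·4.767193+3/4·(-1.688375)≈0.163877
n=9: y≈0.163877, sp=5, e=sp−y≈4.836123; I≈7.079602, D=e−e_prev≈4.603316; u=3/4·4.836123+1/4·7.079602+1/2·4.603316≈7.698651; next y=3/10·0.163877+3/4·7.698651≈5.823151
n=10: y≈5.823151, sp=5, e=sp−y≈-0.823151; I≈6.256451, D=e−e_prev≈-5.659274; u=3/4·(-0.823151)+1/4·6.256451+1/2·(-5.659274)≈-1.882888; next y=3/10·5.823151+3/4·(-1.882888)≈0.334779

0 -2 -3.000 0.000
1 -2 0.875 -2.250
2 -2 -3.534 -0.019
3 -2 1.042 -2.656
4 -2 -4.074 -0.015
5 -2 1.318 -3.060
6 1 -0.135 0.070
7 5 6.388 -0.081
8 5 -1.688 4.767
9 5 7.699 0.164
10 5 -1.883 5.823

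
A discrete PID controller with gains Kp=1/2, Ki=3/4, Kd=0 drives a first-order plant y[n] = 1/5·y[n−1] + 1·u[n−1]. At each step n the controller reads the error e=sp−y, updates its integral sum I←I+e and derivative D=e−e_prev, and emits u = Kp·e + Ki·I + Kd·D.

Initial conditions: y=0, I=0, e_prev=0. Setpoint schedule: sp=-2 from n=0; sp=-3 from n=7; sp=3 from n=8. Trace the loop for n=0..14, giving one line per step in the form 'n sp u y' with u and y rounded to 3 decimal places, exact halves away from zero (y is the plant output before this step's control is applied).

0 -2 -2.500 0.000
1 -2 -0.875 -2.500
2 -2 -1.906 -1.375
3 -2 -1.367 -2.181
4 -2 -1.704 -1.803
5 -2 -1.525 -2.064
6 -2 -1.635 -1.938
7 -3 -2.826 -2.022
8 3 5.451 -3.230
9 3 0.080 4.805
10 3 3.431 1.041
11 3 1.652 3.639
12 3 2.747 2.380
13 3 2.158 3.223
14 3 2.516 2.803

(exact arithmetic carried between steps; '≈' marks a value shown rounded to 6 d.p. or computed from one; I and e_prev carry over from the previous line; the table rounds u and y to 3 d.p., halves away from zero)
n=0: y=0, sp=-2, e=sp−y=-2; I=-2, D=e−e_prev=-2; u=1/2·(-2)+3/4·(-2)+0·(-2)=-2.5; next y=1/5·0+1·(-2.5)=-2.5
n=1: y=-2.5, sp=-2, e=sp−y=0.5; I=-1.5, D=e−e_prev=2.5; u=1/2·0.5+3/4·(-1.5)+0·2.5=-0.875; next y=1/5·(-2.5)+1·(-0.875)=-1.375
n=2: y=-1.375, sp=-2, e=sp−y=-0.625; I=-2.125, D=e−e_prev=-1.125; u=1/2·(-0.625)+3/4·(-2.125)+0·(-1.125)=-1.90625; next y=1/5·(-1.375)+1·(-1.90625)=-2.18125
n=3: y=-2.18125, sp=-2, e=sp−y=0.18125; I=-1.94375, D=e−e_prev=0.80625; u=1/2·0.18125+3/4·(-1.94375)+0·0.80625≈-1.367188; next y=1/5·(-2.18125)+1·(-1.367188)≈-1.803438
n=4: y≈-1.803438, sp=-2, e=sp−y≈-0.196563; I≈-2.140313, D=e−e_prev≈-0.377813; u=1/2·(-0.196563)+3/4·(-2.140313)+0·(-0.377813)≈-1.703516; next y=1/5·(-1.803438)+1·(-1.703516)≈-2.064203
n=5: y≈-2.064203, sp=-2, e=sp−y≈0.064203; I≈-2.076109, D=e−e_prev≈0.260766; u=1/2·0.064203+3/4·(-2.076109)+0·0.260766≈-1.524980; next y=1/5·(-2.064203)+1·(-1.524980)≈-1.937821
n=6: y≈-1.937821, sp=-2, e=sp−y≈-0.062179; I≈-2.138288, D=e−e_prev≈-0.126382; u=1/2·(-0.062179)+3/4·(-2.138288)+0·(-0.126382)≈-1.634806; next y=1/5·(-1.937821)+1·(-1.634806)≈-2.022370
n=7: y≈-2.022370, sp=-3, e=sp−y≈-0.977630; I≈-3.115918, D=e−e_prev≈-0.915451; u=1/2·(-0.977630)+3/4·(-3.115918)+0·(-0.915451)≈-2.825754; next y=1/5·(-2.022370)+1·(-2.825754)≈-3.230228
n=8: y≈-3.230228, sp=3, e=sp−y≈6.230228; I≈3.114309, D=e−e_prev≈7.207858; u=1/2·6.230228+3/4·3.114309+0·7.207858≈5.450846; next y=1/5·(-3.230228)+1·5.450846≈4.804800
n=9: y≈4.804800, sp=3, e=sp−y≈-1.804800; I≈1.309509, D=e−e_prev≈-8.035028; u=1/2·(-1.804800)+3/4·1.309509+0·(-8.035028)≈0.079732; next y=1/5·4.804800+1·0.079732≈1.040692
n=10: y≈1.040692, sp=3, e=sp−y≈1.959308; I≈3.268817, D=e−e_prev≈3.764109; u=1/2·1.959308+3/4·3.268817+0·3.764109≈3.431267; next y=1/5·1.040692+1·3.431267≈3.639406
n=11: y≈3.639406, sp=3, e=sp−y≈-0.639406; I≈2.629412, D=e−e_prev≈-2.598714; u=1/2·(-0.639406)+3/4·2.629412+0·(-2.598714)≈1.652356; next y=1/5·3.639406+1·1.652356≈2.380237
n=12: y≈2.380237, sp=3, e=sp−y≈0.619763; I≈3.249175, D=e−e_prev≈1.259168; u=1/2·0.619763+3/4·3.249175+0·1.259168≈2.746762; next y=1/5·2.380237+1·2.746762≈3.222810
n=13: y≈3.222810, sp=3, e=sp−y≈-0.222810; I≈3.026365, D=e−e_prev≈-0.842573; u=1/2·(-0.222810)+3/4·3.026365+0·(-0.842573)≈2.158369; next y=1/5·3.222810+1·2.158369≈2.802931
n=14: y≈2.802931, sp=3, e=sp−y≈0.197069; I≈3.223434, D=e−e_prev≈0.419879; u=1/2·0.197069+3/4·3.223434+0·0.419879≈2.516110; next y=1/5·2.802931+1·2.516110≈3.076696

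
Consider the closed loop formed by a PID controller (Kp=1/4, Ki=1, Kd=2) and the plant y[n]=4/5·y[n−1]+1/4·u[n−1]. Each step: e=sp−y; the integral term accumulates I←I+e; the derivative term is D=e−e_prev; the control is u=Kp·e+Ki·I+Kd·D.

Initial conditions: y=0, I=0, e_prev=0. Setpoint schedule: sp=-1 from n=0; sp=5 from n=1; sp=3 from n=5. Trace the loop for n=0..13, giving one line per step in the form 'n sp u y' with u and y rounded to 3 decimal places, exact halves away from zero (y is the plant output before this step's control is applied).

(exact arithmetic carried between steps; '≈' marks a value shown rounded to 6 d.p. or computed from one; I and e_prev carry over from the previous line; the table rounds u and y to 3 d.p., halves away from zero)
n=0: y=0, sp=-1, e=sp−y=-1; I=-1, D=e−e_prev=-1; u=1/4·(-1)+1·(-1)+2·(-1)=-3.25; next y=4/5·0+1/4·(-3.25)=-0.8125
n=1: y=-0.8125, sp=5, e=sp−y=5.8125; I=4.8125, D=e−e_prev=6.8125; u=1/4·5.8125+1·4.8125+2·6.8125=19.890625; next y=4/5·(-0.8125)+1/4·19.890625≈4.322656
n=2: y≈4.322656, sp=5, e=sp−y≈0.677344; I≈5.489844, D=e−e_prev≈-5.135156; u=1/4·0.677344+1·5.489844+2·(-5.135156)≈-4.611133; next y=4/5·4.322656+1/4·(-4.611133)≈2.305342
n=3: y≈2.305342, sp=5, e=sp−y≈2.694658; I≈8.184502, D=e−e_prev≈2.017314; u=1/4·2.694658+1·8.184502+2·2.017314≈12.892795; next y=4/5·2.305342+1/4·12.892795≈5.067472
n=4: y≈5.067472, sp=5, e=sp−y≈-0.067472; I≈8.117030, D=e−e_prev≈-2.762130; u=1/4·(-0.067472)+1·8.117030+2·(-2.762130)≈2.575901; next y=4/5·5.067472+1/4·2.575901≈4.697953
n=5: y≈4.697953, sp=3, e=sp−y≈-1.697953; I≈6.419077, D=e−e_prev≈-1.630481; u=1/4·(-1.697953)+1·6.419077+2·(-1.630481)≈2.733627; next y=4/5·4.697953+1/4·2.733627≈4.441769
n=6: y≈4.441769, sp=3, e=sp−y≈-1.441769; I≈4.977308, D=e−e_prev≈0.256184; u=1/4·(-1.441769)+1·4.977308+2·0.256184≈5.129233; next y=4/5·4.441769+1/4·5.129233≈4.835724
n=7: y≈4.835724, sp=3, e=sp−y≈-1.835724; I≈3.141584, D=e−e_prev≈-0.393954; u=1/4·(-1.835724)+1·3.141584+2·(-0.393954)≈1.894744; next y=4/5·4.835724+1/4·1.894744≈4.342265
n=8: y≈4.342265, sp=3, e=sp−y≈-1.342265; I≈1.799319, D=e−e_prev≈0.493459; u=1/4·(-1.342265)+1·1.799319+2·0.493459≈2.450670; next y=4/5·4.342265+1/4·2.450670≈4.086479
n=9: y≈4.086479, sp=3, e=sp−y≈-1.086479; I≈0.712840, D=e−e_prev≈0.255785; u=1/4·(-1.086479)+1·0.712840+2·0.255785≈0.952791; next y=4/5·4.086479+1/4·0.952791≈3.507381
n=10: y≈3.507381, sp=3, e=sp−y≈-0.507381; I≈0.205458, D=e−e_prev≈0.579098; u=1/4·(-0.507381)+1·0.205458+2·0.579098≈1.236810; next y=4/5·3.507381+1/4·1.236810≈3.115107
n=11: y≈3.115107, sp=3, e=sp−y≈-0.115107; I≈0.090351, D=e−e_prev≈0.392274; u=1/4·(-0.115107)+1·0.090351+2·0.392274≈0.846122; next y=4/5·3.115107+1/4·0.846122≈2.703616
n=12: y≈2.703616, sp=3, e=sp−y≈0.296384; I≈0.386735, D=e−e_prev≈0.411491; u=1/4·0.296384+1·0.386735+2·0.411491≈1.283813; next y=4/5·2.703616+1/4·1.283813≈2.483846
n=13: y≈2.483846, sp=3, e=sp−y≈0.516154; I≈0.902888, D=e−e_prev≈0.219770; u=1/4·0.516154+1·0.902888+2·0.219770≈1.471467; next y=4/5·2.483846+1/4·1.471467≈2.354944

0 -1 -3.250 0.000
1 5 19.891 -0.813
2 5 -4.611 4.323
3 5 12.893 2.305
4 5 2.576 5.067
5 3 2.734 4.698
6 3 5.129 4.442
7 3 1.895 4.836
8 3 2.451 4.342
9 3 0.953 4.086
10 3 1.237 3.507
11 3 0.846 3.115
12 3 1.284 2.704
13 3 1.471 2.484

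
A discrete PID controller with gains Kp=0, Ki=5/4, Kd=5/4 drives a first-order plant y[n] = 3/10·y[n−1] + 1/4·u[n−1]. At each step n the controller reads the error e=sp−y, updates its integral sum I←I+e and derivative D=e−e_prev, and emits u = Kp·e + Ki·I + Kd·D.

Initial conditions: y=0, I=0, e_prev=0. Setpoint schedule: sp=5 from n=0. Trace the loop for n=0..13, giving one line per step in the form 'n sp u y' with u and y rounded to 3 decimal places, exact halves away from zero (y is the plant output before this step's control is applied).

0 5 12.500 0.000
1 5 4.688 3.125
2 5 13.477 2.109
3 5 11.089 4.002
4 5 14.775 3.973
5 5 13.741 4.886
6 5 14.987 4.901
7 5 14.339 5.217
8 5 14.631 5.150
9 5 14.228 5.203
10 5 14.253 5.118
11 5 14.047 5.098
12 5 14.043 5.041
13 5 13.965 5.023

(exact arithmetic carried between steps; '≈' marks a value shown rounded to 6 d.p. or computed from one; I and e_prev carry over from the previous line; the table rounds u and y to 3 d.p., halves away from zero)
n=0: y=0, sp=5, e=sp−y=5; I=5, D=e−e_prev=5; u=0·5+5/4·5+5/4·5=12.5; next y=3/10·0+1/4·12.5=3.125
n=1: y=3.125, sp=5, e=sp−y=1.875; I=6.875, D=e−e_prev=-3.125; u=0·1.875+5/4·6.875+5/4·(-3.125)=4.6875; next y=3/10·3.125+1/4·4.6875=2.109375
n=2: y=2.109375, sp=5, e=sp−y=2.890625; I=9.765625, D=e−e_prev=1.015625; u=0·2.890625+5/4·9.765625+5/4·1.015625≈13.476563; next y=3/10·2.109375+1/4·13.476563≈4.001953
n=3: y≈4.001953, sp=5, e=sp−y≈0.998047; I≈10.763672, D=e−e_prev≈-1.892578; u=0·0.998047+5/4·10.763672+5/4·(-1.892578)≈11.088867; next y=3/10·4.001953+1/4·11.088867≈3.972803
n=4: y≈3.972803, sp=5, e=sp−y≈1.027197; I≈11.790869, D=e−e_prev≈0.029150; u=0·1.027197+5/4·11.790869+5/4·0.029150≈14.775024; next y=3/10·3.972803+1/4·14.775024≈4.885597
n=5: y≈4.885597, sp=5, e=sp−y≈0.114403; I≈11.905272, D=e−e_prev≈-0.912794; u=0·0.114403+5/4·11.905272+5/4·(-0.912794)≈13.740598; next y=3/10·4.885597+1/4·13.740598≈4.900828
n=6: y≈4.900828, sp=5, e=sp−y≈0.099172; I≈12.004444, D=e−e_prev≈-0.015232; u=0·0.099172+5/4·12.004444+5/4·(-0.015232)≈14.986515; next y=3/10·4.900828+1/4·14.986515≈5.216877
n=7: y≈5.216877, sp=5, e=sp−y≈-0.216877; I≈11.787566, D=e−e_prev≈-0.316049; u=0·(-0.216877)+5/4·11.787566+5/4·(-0.316049)≈14.339397; next y=3/10·5.216877+1/4·14.339397≈5.149912
n=8: y≈5.149912, sp=5, e=sp−y≈-0.149912; I≈11.637654, D=e−e_prev≈0.066965; u=0·(-0.149912)+5/4·11.637654+5/4·0.066965≈14.630774; next y=3/10·5.149912+1/4·14.630774≈5.202667
n=9: y≈5.202667, sp=5, e=sp−y≈-0.202667; I≈11.434987, D=e−e_prev≈-0.052755; u=0·(-0.202667)+5/4·11.434987+5/4·(-0.052755)≈14.227790; next y=3/10·5.202667+1/4·14.227790≈5.117748
n=10: y≈5.117748, sp=5, e=sp−y≈-0.117748; I≈11.317239, D=e−e_prev≈0.084919; u=0·(-0.117748)+5/4·11.317239+5/4·0.084919≈14.252698; next y=3/10·5.117748+1/4·14.252698≈5.098499
n=11: y≈5.098499, sp=5, e=sp−y≈-0.098499; I≈11.218740, D=e−e_prev≈0.019249; u=0·(-0.098499)+5/4·11.218740+5/4·0.019249≈14.047486; next y=3/10·5.098499+1/4·14.047486≈5.041421
n=12: y≈5.041421, sp=5, e=sp−y≈-0.041421; I≈11.177319, D=e−e_prev≈0.057078; u=0·(-0.041421)+5/4·11.177319+5/4·0.057078≈14.042996; next y=3/10·5.041421+1/4·14.042996≈5.023175
n=13: y≈5.023175, sp=5, e=sp−y≈-0.023175; I≈11.154144, D=e−e_prev≈0.018246; u=0·(-0.023175)+5/4·11.154144+5/4·0.018246≈13.965487; next y=3/10·5.023175+1/4·13.965487≈4.998324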